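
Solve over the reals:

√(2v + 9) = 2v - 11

Square both sides: 2v + 9 = (2v - 11)².
Expand and rearrange: 4v² - 46v + 112 = 0.
Solving gives v = 8 or v = 3.5.
Check each candidate in the original equation:
  v = 8: √(25) = 5, while 2v - 11 = 5 — valid.
  v = 3.5: √(16) = 4, while 2v - 11 = -4 — extraneous.

v = 8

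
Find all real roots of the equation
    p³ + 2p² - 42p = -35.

Rearrange: p³ + 2p² - 42p + 35 = 0.
Possible rational roots are divisors of 35. Testing p = 5 gives 0, so (p - 5) is a factor.
Divide: p³ + 2p² - 42p + 35 = (p - 5)(p² + 7p - 7).
Apply the quadratic formula to p² + 7p - 7 = 0: p = (-7 ± √77)/2, i.e. p ≈ 0.8875 or p ≈ -7.8875.

p = -7.8875 or p = 0.8875 or p = 5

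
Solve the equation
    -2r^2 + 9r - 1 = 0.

r = 0.114 or r = 4.386

Discriminant: (9)^2 - 4*(-2)*(-1) = 73.
Quadratic formula: r = (-9 +/- sqrt(73)) / (-4).
So r = 9/4 - sqrt(73)/4 ~= 0.114 or r = sqrt(73)/4 + 9/4 ~= 4.386.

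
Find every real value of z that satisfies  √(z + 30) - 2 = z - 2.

z = 6

Isolate the radical: √(z + 30) = z.
Square both sides: z + 30 = (z)².
Expand and rearrange: z² - z - 30 = 0.
Solving gives z = 6 or z = -5.
Check each candidate in the original equation:
  z = 6: √(36) = 6, while z = 6 — valid.
  z = -5: √(25) = 5, while z = -5 — extraneous.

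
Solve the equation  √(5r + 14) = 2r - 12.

r = 10

Square both sides: 5r + 14 = (2r - 12)².
Expand and rearrange: 4r² - 53r + 130 = 0.
Solving gives r = 10 or r = 3.25.
Check each candidate in the original equation:
  r = 10: √(64) = 8, while 2r - 12 = 8 — valid.
  r = 3.25: √(30.25) = 5.5, while 2r - 12 = -5.5 — extraneous.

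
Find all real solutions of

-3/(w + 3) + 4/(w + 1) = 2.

w = -3.886 or w = 0.386

Multiply both sides by (w + 3)(w + 1):
-3(w + 1) + 4(w + 3) = 2(w + 3)(w + 1).
Expand and collect terms: 2w² + 7w - 3 = 0.
By the quadratic formula, w = (-7 ± √73) / 4, so w ≈ 0.386 or w ≈ -3.886.
Neither value makes a denominator zero (w ≠ -3, w ≠ -1), so both are valid.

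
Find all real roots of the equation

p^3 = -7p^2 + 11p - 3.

Rearrange: p^3 + 7p^2 - 11p + 3 = 0.
Possible rational roots are divisors of 3. Testing p = 1 gives 0, so (p - 1) is a factor.
Divide: p^3 + 7p^2 - 11p + 3 = (p - 1)(p^2 + 8p - 3).
Apply the quadratic formula to p^2 + 8p - 3 = 0: p = (-8 +/- sqrt(76))/2, i.e. p ~= 0.3589 or p ~= -8.3589.

p = -8.3589 or p = 0.3589 or p = 1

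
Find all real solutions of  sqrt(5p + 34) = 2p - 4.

Square both sides: 5p + 34 = (2p - 4)^2.
Expand and rearrange: 4p^2 - 21p - 18 = 0.
Solving gives p = 6 or p = -0.75.
Check each candidate in the original equation:
  p = 6: sqrt(64) = 8, while 2p - 4 = 8 — valid.
  p = -0.75: sqrt(30.25) = 5.5, while 2p - 4 = -5.5 — extraneous.

p = 6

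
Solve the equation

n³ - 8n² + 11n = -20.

Rearrange: n³ - 8n² + 11n + 20 = 0.
Possible rational roots are divisors of 20. Testing n = 4 gives 0, so (n - 4) is a factor.
Divide: n³ - 8n² + 11n + 20 = (n - 4)(n² - 4n - 5).
Factor the quadratic: n = 5 or n = -1.

n = -1 or n = 4 or n = 5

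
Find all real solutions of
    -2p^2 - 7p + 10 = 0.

Discriminant: (-7)^2 - 4*(-2)*10 = 129.
Quadratic formula: p = (7 +/- sqrt(129)) / (-4).
So p = -sqrt(129)/4 - 7/4 ~= -4.5895 or p = -7/4 + sqrt(129)/4 ~= 1.0895.

p = -4.5895 or p = 1.0895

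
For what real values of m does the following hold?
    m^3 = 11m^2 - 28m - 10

m = -0.3166 or m = 5 or m = 6.3166

Rearrange: m^3 - 11m^2 + 28m + 10 = 0.
Possible rational roots are divisors of 10. Testing m = 5 gives 0, so (m - 5) is a factor.
Divide: m^3 - 11m^2 + 28m + 10 = (m - 5)(m^2 - 6m - 2).
Apply the quadratic formula to m^2 - 6m - 2 = 0: m = (6 +/- sqrt(44))/2, i.e. m ~= 6.3166 or m ~= -0.3166.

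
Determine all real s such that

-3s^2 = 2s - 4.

s = -1.5352 or s = 0.8685

Rearrange to standard form: -3s^2 - 2s + 4 = 0.
Discriminant: (-2)^2 - 4*(-3)*4 = 52.
Quadratic formula: s = (2 +/- sqrt(52)) / (-6).
So s = -sqrt(13)/3 - 1/3 ~= -1.5352 or s = -1/3 + sqrt(13)/3 ~= 0.8685.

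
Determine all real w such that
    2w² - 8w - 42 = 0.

Factor: 2(w - 7)(w + 3) = 0.
So w = 7 or w = -3.

w = -3 or w = 7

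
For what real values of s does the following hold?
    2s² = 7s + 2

Rearrange to standard form: 2s² - 7s - 2 = 0.
Discriminant: (-7)² − 4·2·(-2) = 65.
Quadratic formula: s = (7 ± √65) / 4.
So s = 7/4 + √(65)/4 ≈ 3.7656 or s = 7/4 - √(65)/4 ≈ -0.2656.

s = -0.2656 or s = 3.7656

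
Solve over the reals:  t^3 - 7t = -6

t = -3 or t = 1 or t = 2

Rearrange: t^3 - 7t + 6 = 0.
Possible rational roots are divisors of 6. Testing t = 2 gives 0, so (t - 2) is a factor.
Divide: t^3 - 7t + 6 = (t - 2)(t^2 + 2t - 3).
Factor the quadratic: t = 1 or t = -3.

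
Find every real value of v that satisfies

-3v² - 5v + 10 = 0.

v = -2.8403 or v = 1.1736

Discriminant: (-5)² − 4·(-3)·10 = 145.
Quadratic formula: v = (5 ± √145) / (-6).
So v = -√(145)/6 - 5/6 ≈ -2.8403 or v = -5/6 + √(145)/6 ≈ 1.1736.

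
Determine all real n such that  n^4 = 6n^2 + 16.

Let u = n^2. The equation becomes u^2 - 6u - 16 = 0.
Factor: (u + 2)(u - 8) = 0, so u = -2 or u = 8.
n^2 = -2 < 0 has no real solution.
n^2 = 8 gives n = +/-2*sqrt(2) ~= +/-2.8284.

n = -2.8284 or n = 2.8284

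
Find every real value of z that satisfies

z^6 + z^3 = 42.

z = -1.9129 or z = 1.8171

Let u = z^3. The equation becomes u^2 + u - 42 = 0.
Factor: (u - 6)(u + 7) = 0, so u = 6 or u = -7.
z^3 = 6 gives z = (6)^(1/3) ~= 1.8171.
z^3 = -7 gives z = -(7)^(1/3) ~= -1.9129.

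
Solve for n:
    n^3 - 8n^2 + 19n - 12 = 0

n = 1 or n = 3 or n = 4

Possible rational roots are divisors of -12. Testing n = 1 gives 0, so (n - 1) is a factor.
Divide: n^3 - 8n^2 + 19n - 12 = (n - 1)(n^2 - 7n + 12).
Factor the quadratic: n = 4 or n = 3.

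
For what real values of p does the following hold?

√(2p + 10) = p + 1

Square both sides: 2p + 10 = (p + 1)².
Expand and rearrange: p² - 9 = 0.
Solving gives p = 3 or p = -3.
Check each candidate in the original equation:
  p = 3: √(16) = 4, while p + 1 = 4 — valid.
  p = -3: √(4) = 2, while p + 1 = -2 — extraneous.

p = 3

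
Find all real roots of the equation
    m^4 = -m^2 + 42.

m = -2.4495 or m = 2.4495

Let u = m^2. The equation becomes u^2 + u - 42 = 0.
Factor: (u - 6)(u + 7) = 0, so u = 6 or u = -7.
m^2 = 6 gives m = +/-sqrt(6) ~= +/-2.4495.
m^2 = -7 < 0 has no real solution.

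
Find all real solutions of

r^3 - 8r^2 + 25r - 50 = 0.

Possible rational roots are divisors of -50. Testing r = 5 gives 0, so (r - 5) is a factor.
Divide: r^3 - 8r^2 + 25r - 50 = (r - 5)(r^2 - 3r + 10).
The quadratic r^2 - 3r + 10 has discriminant -31 < 0, so no further real roots.

r = 5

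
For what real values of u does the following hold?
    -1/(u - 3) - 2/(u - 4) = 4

Multiply both sides by (u - 3)(u - 4):
-(u - 4) - 2(u - 3) = 4(u - 3)(u - 4).
Expand and collect terms: 4u^2 - 25u + 38 = 0.
By the quadratic formula, u = (25 +/- sqrt(17)) / 8, so u ~= 3.6404 or u ~= 2.6096.
Neither value makes a denominator zero (u != 3, u != 4), so both are valid.

u = 2.6096 or u = 3.6404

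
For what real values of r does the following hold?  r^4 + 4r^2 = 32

Let u = r^2. The equation becomes u^2 + 4u - 32 = 0.
Factor: (u + 8)(u - 4) = 0, so u = -8 or u = 4.
r^2 = -8 < 0 has no real solution.
r^2 = 4 gives r = +/-2.

r = -2 or r = 2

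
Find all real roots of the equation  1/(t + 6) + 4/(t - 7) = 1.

t = -5.2462 or t = 11.2462

Multiply both sides by (t + 6)(t - 7):
(t - 7) + 4(t + 6) = (t + 6)(t - 7).
Expand and collect terms: t^2 - 6t - 59 = 0.
By the quadratic formula, t = (6 +/- sqrt(272)) / 2, so t ~= 11.2462 or t ~= -5.2462.
Neither value makes a denominator zero (t != -6, t != 7), so both are valid.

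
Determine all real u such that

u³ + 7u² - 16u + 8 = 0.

u = -8.899 or u = 0.899 or u = 1

Possible rational roots are divisors of 8. Testing u = 1 gives 0, so (u - 1) is a factor.
Divide: u³ + 7u² - 16u + 8 = (u - 1)(u² + 8u - 8).
Apply the quadratic formula to u² + 8u - 8 = 0: u = (-8 ± √96)/2, i.e. u ≈ 0.899 or u ≈ -8.899.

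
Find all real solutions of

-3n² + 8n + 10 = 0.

n = -0.9274 or n = 3.5941

Discriminant: (8)² − 4·(-3)·10 = 184.
Quadratic formula: n = (-8 ± √184) / (-6).
So n = 4/3 - √(46)/3 ≈ -0.9274 or n = 4/3 + √(46)/3 ≈ 3.5941.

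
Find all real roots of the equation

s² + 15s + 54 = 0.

s = -9 or s = -6

Factor: (s + 9)(s + 6) = 0.
So s = -9 or s = -6.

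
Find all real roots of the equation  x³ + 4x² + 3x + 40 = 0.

Possible rational roots are divisors of 40. Testing x = -5 gives 0, so (x + 5) is a factor.
Divide: x³ + 4x² + 3x + 40 = (x + 5)(x² - x + 8).
The quadratic x² - x + 8 has discriminant -31 < 0, so no further real roots.

x = -5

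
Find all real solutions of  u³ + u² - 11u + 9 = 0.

u = -4.1623 or u = 1 or u = 2.1623

Possible rational roots are divisors of 9. Testing u = 1 gives 0, so (u - 1) is a factor.
Divide: u³ + u² - 11u + 9 = (u - 1)(u² + 2u - 9).
Apply the quadratic formula to u² + 2u - 9 = 0: u = (-2 ± √40)/2, i.e. u ≈ 2.1623 or u ≈ -4.1623.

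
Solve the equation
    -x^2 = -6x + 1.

Rearrange to standard form: -x^2 + 6x - 1 = 0.
Discriminant: (6)^2 - 4*(-1)*(-1) = 32.
Quadratic formula: x = (-6 +/- sqrt(32)) / (-2).
So x = 3 - 2*sqrt(2) ~= 0.1716 or x = 2*sqrt(2) + 3 ~= 5.8284.

x = 0.1716 or x = 5.8284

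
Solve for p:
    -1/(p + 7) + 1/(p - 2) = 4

p = -7.2434 or p = 2.2434

Multiply both sides by (p + 7)(p - 2):
-(p - 2) + (p + 7) = 4(p + 7)(p - 2).
Expand and collect terms: 4p^2 + 20p - 65 = 0.
By the quadratic formula, p = (-20 +/- sqrt(1440)) / 8, so p ~= 2.2434 or p ~= -7.2434.
Neither value makes a denominator zero (p != -7, p != 2), so both are valid.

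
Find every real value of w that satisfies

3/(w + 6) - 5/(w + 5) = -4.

Multiply both sides by (w + 6)(w + 5):
3(w + 5) - 5(w + 6) = -4(w + 6)(w + 5).
Expand and collect terms: -4w² - 42w - 105 = 0.
By the quadratic formula, w = (42 ± √84) / -8, so w ≈ -6.3956 or w ≈ -4.1044.
Neither value makes a denominator zero (w ≠ -6, w ≠ -5), so both are valid.

w = -6.3956 or w = -4.1044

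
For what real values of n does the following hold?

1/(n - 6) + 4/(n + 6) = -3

Multiply both sides by (n - 6)(n + 6):
(n + 6) + 4(n - 6) = -3(n - 6)(n + 6).
Expand and collect terms: -3n^2 - 5n + 126 = 0.
By the quadratic formula, n = (5 +/- sqrt(1537)) / -6, so n ~= -7.3674 or n ~= 5.7008.
Neither value makes a denominator zero (n != 6, n != -6), so both are valid.

n = -7.3674 or n = 5.7008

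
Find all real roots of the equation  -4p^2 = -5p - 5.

p = -0.6559 or p = 1.9059

Rearrange to standard form: -4p^2 + 5p + 5 = 0.
Discriminant: (5)^2 - 4*(-4)*5 = 105.
Quadratic formula: p = (-5 +/- sqrt(105)) / (-8).
So p = 5/8 - sqrt(105)/8 ~= -0.6559 or p = 5/8 + sqrt(105)/8 ~= 1.9059.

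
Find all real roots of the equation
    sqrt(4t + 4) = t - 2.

t = 8

Square both sides: 4t + 4 = (t - 2)^2.
Expand and rearrange: t^2 - 8t = 0.
Solving gives t = 8 or t = 0.
Check each candidate in the original equation:
  t = 8: sqrt(36) = 6, while t - 2 = 6 — valid.
  t = 0: sqrt(4) = 2, while t - 2 = -2 — extraneous.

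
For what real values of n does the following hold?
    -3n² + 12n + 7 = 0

Discriminant: (12)² − 4·(-3)·7 = 228.
Quadratic formula: n = (-12 ± √228) / (-6).
So n = 2 - √(57)/3 ≈ -0.5166 or n = 2 + √(57)/3 ≈ 4.5166.

n = -0.5166 or n = 4.5166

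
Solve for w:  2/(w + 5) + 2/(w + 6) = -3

Multiply both sides by (w + 5)(w + 6):
2(w + 6) + 2(w + 5) = -3(w + 5)(w + 6).
Expand and collect terms: -3w^2 - 37w - 112 = 0.
Factor or apply the quadratic formula: w = -7 or w = -5.3333.
Neither value makes a denominator zero (w != -5, w != -6), so both are valid.

w = -7 or w = -5.3333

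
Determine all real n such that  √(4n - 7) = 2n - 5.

n = 4

Square both sides: 4n - 7 = (2n - 5)².
Expand and rearrange: 4n² - 24n + 32 = 0.
Solving gives n = 4 or n = 2.
Check each candidate in the original equation:
  n = 4: √(9) = 3, while 2n - 5 = 3 — valid.
  n = 2: √(1) = 1, while 2n - 5 = -1 — extraneous.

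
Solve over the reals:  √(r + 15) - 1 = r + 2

r = 1

Isolate the radical: √(r + 15) = r + 3.
Square both sides: r + 15 = (r + 3)².
Expand and rearrange: r² + 5r - 6 = 0.
Solving gives r = 1 or r = -6.
Check each candidate in the original equation:
  r = 1: √(16) = 4, while r + 3 = 4 — valid.
  r = -6: √(9) = 3, while r + 3 = -3 — extraneous.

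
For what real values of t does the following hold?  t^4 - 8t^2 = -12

t = -2.4495 or t = -1.4142 or t = 1.4142 or t = 2.4495

Let u = t^2. The equation becomes u^2 - 8u + 12 = 0.
Factor: (u - 6)(u - 2) = 0, so u = 6 or u = 2.
t^2 = 6 gives t = +/-sqrt(6) ~= +/-2.4495.
t^2 = 2 gives t = +/-sqrt(2) ~= +/-1.4142.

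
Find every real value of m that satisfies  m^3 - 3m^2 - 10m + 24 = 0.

Possible rational roots are divisors of 24. Testing m = 4 gives 0, so (m - 4) is a factor.
Divide: m^3 - 3m^2 - 10m + 24 = (m - 4)(m^2 + m - 6).
Factor the quadratic: m = 2 or m = -3.

m = -3 or m = 2 or m = 4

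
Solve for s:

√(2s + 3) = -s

Square both sides: 2s + 3 = (-s)².
Expand and rearrange: s² - 2s - 3 = 0.
Solving gives s = 3 or s = -1.
Check each candidate in the original equation:
  s = 3: √(9) = 3, while -s = -3 — extraneous.
  s = -1: √(1) = 1, while -s = 1 — valid.

s = -1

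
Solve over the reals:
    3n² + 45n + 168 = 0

n = -8 or n = -7

Factor: 3(n + 8)(n + 7) = 0.
So n = -8 or n = -7.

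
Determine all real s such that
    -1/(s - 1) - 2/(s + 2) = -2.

s = -1.1861 or s = 1.6861

Multiply both sides by (s - 1)(s + 2):
-(s + 2) - 2(s - 1) = -2(s - 1)(s + 2).
Expand and collect terms: -2s² + s + 4 = 0.
By the quadratic formula, s = (-1 ± √33) / -4, so s ≈ -1.1861 or s ≈ 1.6861.
Neither value makes a denominator zero (s ≠ 1, s ≠ -2), so both are valid.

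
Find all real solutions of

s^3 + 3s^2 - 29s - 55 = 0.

Possible rational roots are divisors of -55. Testing s = 5 gives 0, so (s - 5) is a factor.
Divide: s^3 + 3s^2 - 29s - 55 = (s - 5)(s^2 + 8s + 11).
Apply the quadratic formula to s^2 + 8s + 11 = 0: s = (-8 +/- sqrt(20))/2, i.e. s ~= -1.7639 or s ~= -6.2361.

s = -6.2361 or s = -1.7639 or s = 5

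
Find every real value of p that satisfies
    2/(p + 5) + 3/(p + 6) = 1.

Multiply both sides by (p + 5)(p + 6):
2(p + 6) + 3(p + 5) = (p + 5)(p + 6).
Expand and collect terms: p^2 + 6p + 3 = 0.
By the quadratic formula, p = (-6 +/- sqrt(24)) / 2, so p ~= -0.5505 or p ~= -5.4495.
Neither value makes a denominator zero (p != -5, p != -6), so both are valid.

p = -5.4495 or p = -0.5505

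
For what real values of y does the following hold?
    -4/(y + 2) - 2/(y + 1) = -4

y = -1.5 or y = 0

Multiply both sides by (y + 2)(y + 1):
-4(y + 1) - 2(y + 2) = -4(y + 2)(y + 1).
Expand and collect terms: -4y² - 6y = 0.
Factor or apply the quadratic formula: y = -1.5 or y = 0.
Neither value makes a denominator zero (y ≠ -2, y ≠ -1), so both are valid.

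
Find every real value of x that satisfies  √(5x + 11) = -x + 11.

Square both sides: 5x + 11 = (-x + 11)².
Expand and rearrange: x² - 27x + 110 = 0.
Solving gives x = 22 or x = 5.
Check each candidate in the original equation:
  x = 22: √(121) = 11, while -x + 11 = -11 — extraneous.
  x = 5: √(36) = 6, while -x + 11 = 6 — valid.

x = 5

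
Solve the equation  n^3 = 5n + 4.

Rearrange: n^3 - 5n - 4 = 0.
Possible rational roots are divisors of -4. Testing n = -1 gives 0, so (n + 1) is a factor.
Divide: n^3 - 5n - 4 = (n + 1)(n^2 - n - 4).
Apply the quadratic formula to n^2 - n - 4 = 0: n = (1 +/- sqrt(17))/2, i.e. n ~= 2.5616 or n ~= -1.5616.

n = -1.5616 or n = -1 or n = 2.5616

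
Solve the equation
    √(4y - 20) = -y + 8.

y = 6

Square both sides: 4y - 20 = (-y + 8)².
Expand and rearrange: y² - 20y + 84 = 0.
Solving gives y = 14 or y = 6.
Check each candidate in the original equation:
  y = 14: √(36) = 6, while -y + 8 = -6 — extraneous.
  y = 6: √(4) = 2, while -y + 8 = 2 — valid.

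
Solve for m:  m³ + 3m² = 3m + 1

Rearrange: m³ + 3m² - 3m - 1 = 0.
Possible rational roots are divisors of -1. Testing m = 1 gives 0, so (m - 1) is a factor.
Divide: m³ + 3m² - 3m - 1 = (m - 1)(m² + 4m + 1).
Apply the quadratic formula to m² + 4m + 1 = 0: m = (-4 ± √12)/2, i.e. m ≈ -0.2679 or m ≈ -3.7321.

m = -3.7321 or m = -0.2679 or m = 1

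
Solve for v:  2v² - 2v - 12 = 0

v = -2 or v = 3

Factor: 2(v + 2)(v - 3) = 0.
So v = -2 or v = 3.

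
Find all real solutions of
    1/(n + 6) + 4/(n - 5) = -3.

Multiply both sides by (n + 6)(n - 5):
(n - 5) + 4(n + 6) = -3(n + 6)(n - 5).
Expand and collect terms: -3n² - 8n + 71 = 0.
By the quadratic formula, n = (8 ± √916) / -6, so n ≈ -6.3776 or n ≈ 3.7109.
Neither value makes a denominator zero (n ≠ -6, n ≠ 5), so both are valid.

n = -6.3776 or n = 3.7109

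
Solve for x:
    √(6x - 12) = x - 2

Square both sides: 6x - 12 = (x - 2)².
Expand and rearrange: x² - 10x + 16 = 0.
Solving gives x = 8 or x = 2.
Check each candidate in the original equation:
  x = 8: √(36) = 6, while x - 2 = 6 — valid.
  x = 2: √(0) = 0, while x - 2 = 0 — valid.

x = 2 or x = 8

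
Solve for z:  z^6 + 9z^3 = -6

z = -2.0227 or z = -0.8984

Let u = z^3. The equation becomes u^2 + 9u + 6 = 0.
By the quadratic formula, u = -9/2 + sqrt(57)/2 or u = -9/2 - sqrt(57)/2.
z^3 = -9/2 + sqrt(57)/2 gives z = -(9/2 - sqrt(57)/2)^(1/3) ~= -0.8984.
z^3 = -9/2 - sqrt(57)/2 gives z = -(sqrt(57)/2 + 9/2)^(1/3) ~= -2.0227.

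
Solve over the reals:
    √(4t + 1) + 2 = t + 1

Isolate the radical: √(4t + 1) = t - 1.
Square both sides: 4t + 1 = (t - 1)².
Expand and rearrange: t² - 6t = 0.
Solving gives t = 6 or t = 0.
Check each candidate in the original equation:
  t = 6: √(25) = 5, while t - 1 = 5 — valid.
  t = 0: √(1) = 1, while t - 1 = -1 — extraneous.

t = 6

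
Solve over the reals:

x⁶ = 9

x = -1.4422 or x = 1.4422

Let u = x³. The equation becomes u² - 9 = 0.
Factor: (u - 3)(u + 3) = 0, so u = 3 or u = -3.
x³ = 3 gives x = ∛(3) ≈ 1.4422.
x³ = -3 gives x = -∛(3) ≈ -1.4422.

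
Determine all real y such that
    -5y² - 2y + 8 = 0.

Discriminant: (-2)² − 4·(-5)·8 = 164.
Quadratic formula: y = (2 ± √164) / (-10).
So y = -√(41)/5 - 1/5 ≈ -1.4806 or y = -1/5 + √(41)/5 ≈ 1.0806.

y = -1.4806 or y = 1.0806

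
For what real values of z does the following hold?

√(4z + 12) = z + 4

z = -2

Square both sides: 4z + 12 = (z + 4)².
Expand and rearrange: z² + 4z + 4 = 0.
This gives the repeated root z = -2.
Check in the original equation:
  z = -2: √(4) = 2, while z + 4 = 2 — valid.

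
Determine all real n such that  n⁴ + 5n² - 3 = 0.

Let u = n². The equation becomes u² + 5u - 3 = 0.
By the quadratic formula, u = -5/2 + √(37)/2 or u = -√(37)/2 - 5/2.
n² = -5/2 + √(37)/2 gives n = ±√(-5/2 + √(37)/2) ≈ ±0.7358.
n² = -√(37)/2 - 5/2 < 0 has no real solution.

n = -0.7358 or n = 0.7358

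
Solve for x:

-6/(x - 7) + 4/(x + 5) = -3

x = -6.1574 or x = 8.8241

Multiply both sides by (x - 7)(x + 5):
-6(x + 5) + 4(x - 7) = -3(x - 7)(x + 5).
Expand and collect terms: -3x² + 8x + 163 = 0.
By the quadratic formula, x = (-8 ± √2020) / -6, so x ≈ -6.1574 or x ≈ 8.8241.
Neither value makes a denominator zero (x ≠ 7, x ≠ -5), so both are valid.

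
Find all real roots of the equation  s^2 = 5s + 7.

s = -1.1401 or s = 6.1401

Rearrange to standard form: s^2 - 5s - 7 = 0.
Discriminant: (-5)^2 - 4*1*(-7) = 53.
Quadratic formula: s = (5 +/- sqrt(53)) / 2.
So s = 5/2 + sqrt(53)/2 ~= 6.1401 or s = 5/2 - sqrt(53)/2 ~= -1.1401.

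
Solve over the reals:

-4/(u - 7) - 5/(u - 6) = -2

u = 6.5 or u = 11

Multiply both sides by (u - 7)(u - 6):
-4(u - 6) - 5(u - 7) = -2(u - 7)(u - 6).
Expand and collect terms: -2u^2 + 35u - 143 = 0.
Factor or apply the quadratic formula: u = 6.5 or u = 11.
Neither value makes a denominator zero (u != 7, u != 6), so both are valid.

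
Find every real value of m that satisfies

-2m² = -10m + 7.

Rearrange to standard form: -2m² + 10m - 7 = 0.
Discriminant: (10)² − 4·(-2)·(-7) = 44.
Quadratic formula: m = (-10 ± √44) / (-4).
So m = 5/2 - √(11)/2 ≈ 0.8417 or m = √(11)/2 + 5/2 ≈ 4.1583.

m = 0.8417 or m = 4.1583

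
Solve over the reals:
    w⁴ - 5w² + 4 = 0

w = -2 or w = -1 or w = 1 or w = 2

Let u = w². The equation becomes u² - 5u + 4 = 0.
Factor: (u - 4)(u - 1) = 0, so u = 4 or u = 1.
w² = 4 gives w = ±2.
w² = 1 gives w = ±1.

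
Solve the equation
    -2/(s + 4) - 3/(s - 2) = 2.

s = -5.2604 or s = 0.7604

Multiply both sides by (s + 4)(s - 2):
-2(s - 2) - 3(s + 4) = 2(s + 4)(s - 2).
Expand and collect terms: 2s^2 + 9s - 8 = 0.
By the quadratic formula, s = (-9 +/- sqrt(145)) / 4, so s ~= 0.7604 or s ~= -5.2604.
Neither value makes a denominator zero (s != -4, s != 2), so both are valid.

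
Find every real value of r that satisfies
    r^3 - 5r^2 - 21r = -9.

Rearrange: r^3 - 5r^2 - 21r + 9 = 0.
Possible rational roots are divisors of 9. Testing r = -3 gives 0, so (r + 3) is a factor.
Divide: r^3 - 5r^2 - 21r + 9 = (r + 3)(r^2 - 8r + 3).
Apply the quadratic formula to r^2 - 8r + 3 = 0: r = (8 +/- sqrt(52))/2, i.e. r ~= 7.6056 or r ~= 0.3944.

r = -3 or r = 0.3944 or r = 7.6056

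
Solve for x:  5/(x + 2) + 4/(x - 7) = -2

x = -5 or x = 5.5

Multiply both sides by (x + 2)(x - 7):
5(x - 7) + 4(x + 2) = -2(x + 2)(x - 7).
Expand and collect terms: -2x^2 + x + 55 = 0.
Factor or apply the quadratic formula: x = -5 or x = 5.5.
Neither value makes a denominator zero (x != -2, x != 7), so both are valid.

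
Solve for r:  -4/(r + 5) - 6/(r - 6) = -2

r = -3.4807 or r = 9.4807

Multiply both sides by (r + 5)(r - 6):
-4(r - 6) - 6(r + 5) = -2(r + 5)(r - 6).
Expand and collect terms: -2r² + 12r + 66 = 0.
By the quadratic formula, r = (-12 ± √672) / -4, so r ≈ -3.4807 or r ≈ 9.4807.
Neither value makes a denominator zero (r ≠ -5, r ≠ 6), so both are valid.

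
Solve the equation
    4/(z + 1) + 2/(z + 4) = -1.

Multiply both sides by (z + 1)(z + 4):
4(z + 4) + 2(z + 1) = -(z + 1)(z + 4).
Expand and collect terms: -z^2 - 11z - 22 = 0.
By the quadratic formula, z = (11 +/- sqrt(33)) / -2, so z ~= -8.3723 or z ~= -2.6277.
Neither value makes a denominator zero (z != -1, z != -4), so both are valid.

z = -8.3723 or z = -2.6277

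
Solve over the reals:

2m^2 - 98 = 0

m = -7 or m = 7

Factor: 2(m - 7)(m + 7) = 0.
So m = 7 or m = -7.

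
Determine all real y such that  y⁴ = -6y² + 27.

y = -1.7321 or y = 1.7321

Let u = y². The equation becomes u² + 6u - 27 = 0.
Factor: (u + 9)(u - 3) = 0, so u = -9 or u = 3.
y² = -9 < 0 has no real solution.
y² = 3 gives y = ±√(3) ≈ ±1.7321.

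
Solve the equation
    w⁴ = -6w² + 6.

w = -0.9343 or w = 0.9343

Let u = w². The equation becomes u² + 6u - 6 = 0.
By the quadratic formula, u = -3 + √(15) or u = -√(15) - 3.
w² = -3 + √(15) gives w = ±√(-3 + √(15)) ≈ ±0.9343.
w² = -√(15) - 3 < 0 has no real solution.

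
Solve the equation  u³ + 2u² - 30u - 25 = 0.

Possible rational roots are divisors of -25. Testing u = 5 gives 0, so (u - 5) is a factor.
Divide: u³ + 2u² - 30u - 25 = (u - 5)(u² + 7u + 5).
Apply the quadratic formula to u² + 7u + 5 = 0: u = (-7 ± √29)/2, i.e. u ≈ -0.8074 or u ≈ -6.1926.

u = -6.1926 or u = -0.8074 or u = 5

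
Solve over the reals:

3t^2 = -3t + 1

Rearrange to standard form: 3t^2 + 3t - 1 = 0.
Discriminant: (3)^2 - 4*3*(-1) = 21.
Quadratic formula: t = (-3 +/- sqrt(21)) / 6.
So t = -1/2 + sqrt(21)/6 ~= 0.2638 or t = -sqrt(21)/6 - 1/2 ~= -1.2638.

t = -1.2638 or t = 0.2638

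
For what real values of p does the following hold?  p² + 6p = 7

p = -7 or p = 1

Bring every term to one side: p² + 6p - 7 = 0.
Factor: (p - 1)(p + 7) = 0.
So p = 1 or p = -7.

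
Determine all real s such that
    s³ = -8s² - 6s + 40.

Rearrange: s³ + 8s² + 6s - 40 = 0.
Possible rational roots are divisors of -40. Testing s = -4 gives 0, so (s + 4) is a factor.
Divide: s³ + 8s² + 6s - 40 = (s + 4)(s² + 4s - 10).
Apply the quadratic formula to s² + 4s - 10 = 0: s = (-4 ± √56)/2, i.e. s ≈ 1.7417 or s ≈ -5.7417.

s = -5.7417 or s = -4 or s = 1.7417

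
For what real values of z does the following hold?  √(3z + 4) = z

Square both sides: 3z + 4 = (z)².
Expand and rearrange: z² - 3z - 4 = 0.
Solving gives z = 4 or z = -1.
Check each candidate in the original equation:
  z = 4: √(16) = 4, while z = 4 — valid.
  z = -1: √(1) = 1, while z = -1 — extraneous.

z = 4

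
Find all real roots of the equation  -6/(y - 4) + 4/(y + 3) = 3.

Multiply both sides by (y - 4)(y + 3):
-6(y + 3) + 4(y - 4) = 3(y - 4)(y + 3).
Expand and collect terms: 3y² - y - 2 = 0.
Factor or apply the quadratic formula: y = 1 or y = -0.6667.
Neither value makes a denominator zero (y ≠ 4, y ≠ -3), so both are valid.

y = -0.6667 or y = 1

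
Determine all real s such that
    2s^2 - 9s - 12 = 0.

Discriminant: (-9)^2 - 4*2*(-12) = 177.
Quadratic formula: s = (9 +/- sqrt(177)) / 4.
So s = 9/4 + sqrt(177)/4 ~= 5.576 or s = 9/4 - sqrt(177)/4 ~= -1.076.

s = -1.076 or s = 5.576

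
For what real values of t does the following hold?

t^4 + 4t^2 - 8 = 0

t = -1.21 or t = 1.21

Let u = t^2. The equation becomes u^2 + 4u - 8 = 0.
By the quadratic formula, u = -2 + 2*sqrt(3) or u = -2*sqrt(3) - 2.
t^2 = -2 + 2*sqrt(3) gives t = +/-sqrt(-2 + 2*sqrt(3)) ~= +/-1.21.
t^2 = -2*sqrt(3) - 2 < 0 has no real solution.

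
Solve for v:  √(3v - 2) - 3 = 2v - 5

v = 2

Isolate the radical: √(3v - 2) = 2v - 2.
Square both sides: 3v - 2 = (2v - 2)².
Expand and rearrange: 4v² - 11v + 6 = 0.
Solving gives v = 2 or v = 0.75.
Check each candidate in the original equation:
  v = 2: √(4) = 2, while 2v - 2 = 2 — valid.
  v = 0.75: √(0.25) = 0.5, while 2v - 2 = -0.5 — extraneous.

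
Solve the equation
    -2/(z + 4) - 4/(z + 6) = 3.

z = -7.633 or z = -4.367

Multiply both sides by (z + 4)(z + 6):
-2(z + 6) - 4(z + 4) = 3(z + 4)(z + 6).
Expand and collect terms: 3z^2 + 36z + 100 = 0.
By the quadratic formula, z = (-36 +/- sqrt(96)) / 6, so z ~= -4.367 or z ~= -7.633.
Neither value makes a denominator zero (z != -4, z != -6), so both are valid.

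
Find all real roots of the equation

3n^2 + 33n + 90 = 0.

Factor: 3(n + 6)(n + 5) = 0.
So n = -6 or n = -5.

n = -6 or n = -5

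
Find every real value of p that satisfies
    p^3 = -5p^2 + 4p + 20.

Rearrange: p^3 + 5p^2 - 4p - 20 = 0.
Possible rational roots are divisors of -20. Testing p = 2 gives 0, so (p - 2) is a factor.
Divide: p^3 + 5p^2 - 4p - 20 = (p - 2)(p^2 + 7p + 10).
Factor the quadratic: p = -2 or p = -5.

p = -5 or p = -2 or p = 2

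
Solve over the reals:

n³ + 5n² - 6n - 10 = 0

Possible rational roots are divisors of -10. Testing n = -1 gives 0, so (n + 1) is a factor.
Divide: n³ + 5n² - 6n - 10 = (n + 1)(n² + 4n - 10).
Apply the quadratic formula to n² + 4n - 10 = 0: n = (-4 ± √56)/2, i.e. n ≈ 1.7417 or n ≈ -5.7417.

n = -5.7417 or n = -1 or n = 1.7417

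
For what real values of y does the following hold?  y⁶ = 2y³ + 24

y = -1.5874 or y = 1.8171

Let u = y³. The equation becomes u² - 2u - 24 = 0.
Factor: (u - 6)(u + 4) = 0, so u = 6 or u = -4.
y³ = 6 gives y = ∛(6) ≈ 1.8171.
y³ = -4 gives y = -∛(4) ≈ -1.5874.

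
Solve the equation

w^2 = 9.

w = -3 or w = 3

Bring every term to one side: w^2 - 9 = 0.
Factor: (w + 3)(w - 3) = 0.
So w = -3 or w = 3.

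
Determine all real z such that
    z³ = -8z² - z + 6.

z = -7.772 or z = -1 or z = 0.772

Rearrange: z³ + 8z² + z - 6 = 0.
Possible rational roots are divisors of -6. Testing z = -1 gives 0, so (z + 1) is a factor.
Divide: z³ + 8z² + z - 6 = (z + 1)(z² + 7z - 6).
Apply the quadratic formula to z² + 7z - 6 = 0: z = (-7 ± √73)/2, i.e. z ≈ 0.772 or z ≈ -7.772.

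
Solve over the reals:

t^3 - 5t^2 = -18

t = -1.6458 or t = 3 or t = 3.6458

Rearrange: t^3 - 5t^2 + 18 = 0.
Possible rational roots are divisors of 18. Testing t = 3 gives 0, so (t - 3) is a factor.
Divide: t^3 - 5t^2 + 18 = (t - 3)(t^2 - 2t - 6).
Apply the quadratic formula to t^2 - 2t - 6 = 0: t = (2 +/- sqrt(28))/2, i.e. t ~= 3.6458 or t ~= -1.6458.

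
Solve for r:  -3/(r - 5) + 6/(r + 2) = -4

r = -3.3767 or r = 5.6267

Multiply both sides by (r - 5)(r + 2):
-3(r + 2) + 6(r - 5) = -4(r - 5)(r + 2).
Expand and collect terms: -4r^2 + 9r + 76 = 0.
By the quadratic formula, r = (-9 +/- sqrt(1297)) / -8, so r ~= -3.3767 or r ~= 5.6267.
Neither value makes a denominator zero (r != 5, r != -2), so both are valid.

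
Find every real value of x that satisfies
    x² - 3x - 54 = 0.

Factor: (x - 9)(x + 6) = 0.
So x = 9 or x = -6.

x = -6 or x = 9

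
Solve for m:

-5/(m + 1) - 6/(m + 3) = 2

m = -7.7604 or m = -1.7396

Multiply both sides by (m + 1)(m + 3):
-5(m + 3) - 6(m + 1) = 2(m + 1)(m + 3).
Expand and collect terms: 2m² + 19m + 27 = 0.
By the quadratic formula, m = (-19 ± √145) / 4, so m ≈ -1.7396 or m ≈ -7.7604.
Neither value makes a denominator zero (m ≠ -1, m ≠ -3), so both are valid.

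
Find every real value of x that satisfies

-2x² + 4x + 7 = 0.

Discriminant: (4)² − 4·(-2)·7 = 72.
Quadratic formula: x = (-4 ± √72) / (-4).
So x = 1 - 3·√(2)/2 ≈ -1.1213 or x = 1 + 3·√(2)/2 ≈ 3.1213.

x = -1.1213 or x = 3.1213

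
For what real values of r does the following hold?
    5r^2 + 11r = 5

r = -2.5866 or r = 0.3866

Rearrange to standard form: 5r^2 + 11r - 5 = 0.
Discriminant: (11)^2 - 4*5*(-5) = 221.
Quadratic formula: r = (-11 +/- sqrt(221)) / 10.
So r = -11/10 + sqrt(221)/10 ~= 0.3866 or r = -sqrt(221)/10 - 11/10 ~= -2.5866.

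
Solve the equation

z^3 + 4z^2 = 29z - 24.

z = -8 or z = 1 or z = 3

Rearrange: z^3 + 4z^2 - 29z + 24 = 0.
Possible rational roots are divisors of 24. Testing z = 3 gives 0, so (z - 3) is a factor.
Divide: z^3 + 4z^2 - 29z + 24 = (z - 3)(z^2 + 7z - 8).
Factor the quadratic: z = 1 or z = -8.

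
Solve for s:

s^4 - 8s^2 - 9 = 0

s = -3 or s = 3

Let u = s^2. The equation becomes u^2 - 8u - 9 = 0.
Factor: (u - 9)(u + 1) = 0, so u = 9 or u = -1.
s^2 = 9 gives s = +/-3.
s^2 = -1 < 0 has no real solution.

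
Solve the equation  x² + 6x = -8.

Bring every term to one side: x² + 6x + 8 = 0.
Factor: (x + 2)(x + 4) = 0.
So x = -2 or x = -4.

x = -4 or x = -2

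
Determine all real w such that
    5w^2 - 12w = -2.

w = 0.1802 or w = 2.2198

Rearrange to standard form: 5w^2 - 12w + 2 = 0.
Discriminant: (-12)^2 - 4*5*2 = 104.
Quadratic formula: w = (12 +/- sqrt(104)) / 10.
So w = sqrt(26)/5 + 6/5 ~= 2.2198 or w = 6/5 - sqrt(26)/5 ~= 0.1802.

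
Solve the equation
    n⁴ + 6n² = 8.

Let u = n². The equation becomes u² + 6u - 8 = 0.
By the quadratic formula, u = -3 + √(17) or u = -√(17) - 3.
n² = -3 + √(17) gives n = ±√(-3 + √(17)) ≈ ±1.0598.
n² = -√(17) - 3 < 0 has no real solution.

n = -1.0598 or n = 1.0598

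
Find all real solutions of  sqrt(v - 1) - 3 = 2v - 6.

v = 2

Isolate the radical: sqrt(v - 1) = 2v - 3.
Square both sides: v - 1 = (2v - 3)^2.
Expand and rearrange: 4v^2 - 13v + 10 = 0.
Solving gives v = 2 or v = 1.25.
Check each candidate in the original equation:
  v = 2: sqrt(1) = 1, while 2v - 3 = 1 — valid.
  v = 1.25: sqrt(0.25) = 0.5, while 2v - 3 = -0.5 — extraneous.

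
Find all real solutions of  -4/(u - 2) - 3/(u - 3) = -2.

Multiply both sides by (u - 2)(u - 3):
-4(u - 3) - 3(u - 2) = -2(u - 2)(u - 3).
Expand and collect terms: -2u^2 + 17u - 30 = 0.
Factor or apply the quadratic formula: u = 2.5 or u = 6.
Neither value makes a denominator zero (u != 2, u != 3), so both are valid.

u = 2.5 or u = 6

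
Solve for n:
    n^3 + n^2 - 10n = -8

Rearrange: n^3 + n^2 - 10n + 8 = 0.
Possible rational roots are divisors of 8. Testing n = -4 gives 0, so (n + 4) is a factor.
Divide: n^3 + n^2 - 10n + 8 = (n + 4)(n^2 - 3n + 2).
Factor the quadratic: n = 2 or n = 1.

n = -4 or n = 1 or n = 2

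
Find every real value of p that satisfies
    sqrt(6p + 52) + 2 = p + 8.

p = 2

Isolate the radical: sqrt(6p + 52) = p + 6.
Square both sides: 6p + 52 = (p + 6)^2.
Expand and rearrange: p^2 + 6p - 16 = 0.
Solving gives p = 2 or p = -8.
Check each candidate in the original equation:
  p = 2: sqrt(64) = 8, while p + 6 = 8 — valid.
  p = -8: sqrt(4) = 2, while p + 6 = -2 — extraneous.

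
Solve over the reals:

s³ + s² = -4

Rearrange: s³ + s² + 4 = 0.
Possible rational roots are divisors of 4. Testing s = -2 gives 0, so (s + 2) is a factor.
Divide: s³ + s² + 4 = (s + 2)(s² - s + 2).
The quadratic s² - s + 2 has discriminant -7 < 0, so no further real roots.

s = -2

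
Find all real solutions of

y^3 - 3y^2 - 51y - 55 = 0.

y = -5 or y = -1.1962 or y = 9.1962

Possible rational roots are divisors of -55. Testing y = -5 gives 0, so (y + 5) is a factor.
Divide: y^3 - 3y^2 - 51y - 55 = (y + 5)(y^2 - 8y - 11).
Apply the quadratic formula to y^2 - 8y - 11 = 0: y = (8 +/- sqrt(108))/2, i.e. y ~= 9.1962 or y ~= -1.1962.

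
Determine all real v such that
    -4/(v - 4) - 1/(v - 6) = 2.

Multiply both sides by (v - 4)(v - 6):
-4(v - 6) - (v - 4) = 2(v - 4)(v - 6).
Expand and collect terms: 2v^2 - 15v + 20 = 0.
By the quadratic formula, v = (15 +/- sqrt(65)) / 4, so v ~= 5.7656 or v ~= 1.7344.
Neither value makes a denominator zero (v != 4, v != 6), so both are valid.

v = 1.7344 or v = 5.7656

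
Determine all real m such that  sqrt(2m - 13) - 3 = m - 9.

Isolate the radical: sqrt(2m - 13) = m - 6.
Square both sides: 2m - 13 = (m - 6)^2.
Expand and rearrange: m^2 - 14m + 49 = 0.
This gives the repeated root m = 7.
Check in the original equation:
  m = 7: sqrt(1) = 1, while m - 6 = 1 — valid.

m = 7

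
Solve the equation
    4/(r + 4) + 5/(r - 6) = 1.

Multiply both sides by (r + 4)(r - 6):
4(r - 6) + 5(r + 4) = (r + 4)(r - 6).
Expand and collect terms: r^2 - 11r - 20 = 0.
By the quadratic formula, r = (11 +/- sqrt(201)) / 2, so r ~= 12.5887 or r ~= -1.5887.
Neither value makes a denominator zero (r != -4, r != 6), so both are valid.

r = -1.5887 or r = 12.5887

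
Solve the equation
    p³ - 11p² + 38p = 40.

p = 2 or p = 4 or p = 5

Rearrange: p³ - 11p² + 38p - 40 = 0.
Possible rational roots are divisors of -40. Testing p = 5 gives 0, so (p - 5) is a factor.
Divide: p³ - 11p² + 38p - 40 = (p - 5)(p² - 6p + 8).
Factor the quadratic: p = 4 or p = 2.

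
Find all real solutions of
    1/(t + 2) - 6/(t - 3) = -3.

Multiply both sides by (t + 2)(t - 3):
(t - 3) - 6(t + 2) = -3(t + 2)(t - 3).
Expand and collect terms: -3t^2 + 8t + 33 = 0.
By the quadratic formula, t = (-8 +/- sqrt(460)) / -6, so t ~= -2.2413 or t ~= 4.9079.
Neither value makes a denominator zero (t != -2, t != 3), so both are valid.

t = -2.2413 or t = 4.9079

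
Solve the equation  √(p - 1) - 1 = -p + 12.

Isolate the radical: √(p - 1) = -p + 13.
Square both sides: p - 1 = (-p + 13)².
Expand and rearrange: p² - 27p + 170 = 0.
Solving gives p = 17 or p = 10.
Check each candidate in the original equation:
  p = 17: √(16) = 4, while -p + 13 = -4 — extraneous.
  p = 10: √(9) = 3, while -p + 13 = 3 — valid.

p = 10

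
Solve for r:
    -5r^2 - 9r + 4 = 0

r = -2.1689 or r = 0.3689

Discriminant: (-9)^2 - 4*(-5)*4 = 161.
Quadratic formula: r = (9 +/- sqrt(161)) / (-10).
So r = -sqrt(161)/10 - 9/10 ~= -2.1689 or r = -9/10 + sqrt(161)/10 ~= 0.3689.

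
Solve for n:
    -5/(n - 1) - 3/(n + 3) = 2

n = -5.4495 or n = -0.5505

Multiply both sides by (n - 1)(n + 3):
-5(n + 3) - 3(n - 1) = 2(n - 1)(n + 3).
Expand and collect terms: 2n^2 + 12n + 6 = 0.
By the quadratic formula, n = (-12 +/- sqrt(96)) / 4, so n ~= -0.5505 or n ~= -5.4495.
Neither value makes a denominator zero (n != 1, n != -3), so both are valid.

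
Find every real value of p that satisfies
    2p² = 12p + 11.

Rearrange to standard form: 2p² - 12p - 11 = 0.
Discriminant: (-12)² − 4·2·(-11) = 232.
Quadratic formula: p = (12 ± √232) / 4.
So p = 3 + √(58)/2 ≈ 6.8079 or p = 3 - √(58)/2 ≈ -0.8079.

p = -0.8079 or p = 6.8079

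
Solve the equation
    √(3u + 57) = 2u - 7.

Square both sides: 3u + 57 = (2u - 7)².
Expand and rearrange: 4u² - 31u - 8 = 0.
Solving gives u = 8 or u = -0.25.
Check each candidate in the original equation:
  u = 8: √(81) = 9, while 2u - 7 = 9 — valid.
  u = -0.25: √(56.25) = 7.5, while 2u - 7 = -7.5 — extraneous.

u = 8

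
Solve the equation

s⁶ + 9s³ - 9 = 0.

Let u = s³. The equation becomes u² + 9u - 9 = 0.
By the quadratic formula, u = -9/2 + 3·√(13)/2 or u = -3·√(13)/2 - 9/2.
s³ = -9/2 + 3·√(13)/2 gives s = ∛(-9/2 + 3·√(13)/2) ≈ 0.9685.
s³ = -3·√(13)/2 - 9/2 gives s = -∛(9/2 + 3·√(13)/2) ≈ -2.1478.

s = -2.1478 or s = 0.9685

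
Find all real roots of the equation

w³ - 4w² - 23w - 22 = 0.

Possible rational roots are divisors of -22. Testing w = -2 gives 0, so (w + 2) is a factor.
Divide: w³ - 4w² - 23w - 22 = (w + 2)(w² - 6w - 11).
Apply the quadratic formula to w² - 6w - 11 = 0: w = (6 ± √80)/2, i.e. w ≈ 7.4721 or w ≈ -1.4721.

w = -2 or w = -1.4721 or w = 7.4721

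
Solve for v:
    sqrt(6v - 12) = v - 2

v = 2 or v = 8

Square both sides: 6v - 12 = (v - 2)^2.
Expand and rearrange: v^2 - 10v + 16 = 0.
Solving gives v = 8 or v = 2.
Check each candidate in the original equation:
  v = 8: sqrt(36) = 6, while v - 2 = 6 — valid.
  v = 2: sqrt(0) = 0, while v - 2 = 0 — valid.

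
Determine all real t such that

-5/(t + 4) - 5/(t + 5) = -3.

t = -4.5734 or t = -1.0933

Multiply both sides by (t + 4)(t + 5):
-5(t + 5) - 5(t + 4) = -3(t + 4)(t + 5).
Expand and collect terms: -3t^2 - 17t - 15 = 0.
By the quadratic formula, t = (17 +/- sqrt(109)) / -6, so t ~= -4.5734 or t ~= -1.0933.
Neither value makes a denominator zero (t != -4, t != -5), so both are valid.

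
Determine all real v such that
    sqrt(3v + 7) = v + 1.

Square both sides: 3v + 7 = (v + 1)^2.
Expand and rearrange: v^2 - v - 6 = 0.
Solving gives v = 3 or v = -2.
Check each candidate in the original equation:
  v = 3: sqrt(16) = 4, while v + 1 = 4 — valid.
  v = -2: sqrt(1) = 1, while v + 1 = -1 — extraneous.

v = 3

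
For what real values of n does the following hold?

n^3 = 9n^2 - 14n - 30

n = -1.1623 or n = 5 or n = 5.1623

Rearrange: n^3 - 9n^2 + 14n + 30 = 0.
Possible rational roots are divisors of 30. Testing n = 5 gives 0, so (n - 5) is a factor.
Divide: n^3 - 9n^2 + 14n + 30 = (n - 5)(n^2 - 4n - 6).
Apply the quadratic formula to n^2 - 4n - 6 = 0: n = (4 +/- sqrt(40))/2, i.e. n ~= 5.1623 or n ~= -1.1623.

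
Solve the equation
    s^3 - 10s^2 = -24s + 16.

s = 1.1716 or s = 2 or s = 6.8284

Rearrange: s^3 - 10s^2 + 24s - 16 = 0.
Possible rational roots are divisors of -16. Testing s = 2 gives 0, so (s - 2) is a factor.
Divide: s^3 - 10s^2 + 24s - 16 = (s - 2)(s^2 - 8s + 8).
Apply the quadratic formula to s^2 - 8s + 8 = 0: s = (8 +/- sqrt(32))/2, i.e. s ~= 6.8284 or s ~= 1.1716.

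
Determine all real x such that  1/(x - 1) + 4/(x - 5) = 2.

Multiply both sides by (x - 1)(x - 5):
(x - 5) + 4(x - 1) = 2(x - 1)(x - 5).
Expand and collect terms: 2x^2 - 17x + 19 = 0.
By the quadratic formula, x = (17 +/- sqrt(137)) / 4, so x ~= 7.1762 or x ~= 1.3238.
Neither value makes a denominator zero (x != 1, x != 5), so both are valid.

x = 1.3238 or x = 7.1762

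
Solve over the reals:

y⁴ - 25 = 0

Let u = y². The equation becomes u² - 25 = 0.
Factor: (u + 5)(u - 5) = 0, so u = -5 or u = 5.
y² = -5 < 0 has no real solution.
y² = 5 gives y = ±√(5) ≈ ±2.2361.

y = -2.2361 or y = 2.2361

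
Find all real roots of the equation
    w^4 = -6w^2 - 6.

No real solutions.

Let u = w^2. The equation becomes u^2 + 6u + 6 = 0.
By the quadratic formula, u = -3 + sqrt(3) or u = -3 - sqrt(3).
w^2 = -3 + sqrt(3) < 0 has no real solution.
w^2 = -3 - sqrt(3) < 0 has no real solution.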